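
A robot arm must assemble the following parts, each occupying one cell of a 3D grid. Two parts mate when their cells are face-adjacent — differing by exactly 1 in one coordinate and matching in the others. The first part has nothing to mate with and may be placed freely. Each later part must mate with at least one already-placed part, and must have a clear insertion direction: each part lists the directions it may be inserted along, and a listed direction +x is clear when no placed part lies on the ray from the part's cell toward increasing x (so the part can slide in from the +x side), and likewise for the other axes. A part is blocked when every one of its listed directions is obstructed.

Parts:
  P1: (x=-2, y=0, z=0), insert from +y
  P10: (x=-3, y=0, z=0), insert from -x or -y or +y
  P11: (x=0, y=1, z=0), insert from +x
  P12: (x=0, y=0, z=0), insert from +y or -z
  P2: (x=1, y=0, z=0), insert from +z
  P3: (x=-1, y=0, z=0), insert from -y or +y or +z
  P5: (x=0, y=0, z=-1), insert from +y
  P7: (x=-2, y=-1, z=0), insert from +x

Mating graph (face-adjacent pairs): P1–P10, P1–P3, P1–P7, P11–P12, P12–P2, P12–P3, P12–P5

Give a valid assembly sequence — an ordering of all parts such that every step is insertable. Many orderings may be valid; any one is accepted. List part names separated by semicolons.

1. P7@(-2, -1, 0) [+x clear] — {P7}
2. P1@(-2, 0, 0) [+y clear] — {P1, P7}
3. P10@(-3, 0, 0) [-x clear] — {P1, P10, P7}
4. P3@(-1, 0, 0) [-y clear] — {P1, P10, P3, P7}
5. P12@(0, 0, 0) [+y clear] — {P1, P10, P12, P3, P7}
6. P2@(1, 0, 0) [+z clear] — {P1, P10, P12, P2, P3, P7}
7. P11@(0, 1, 0) [+x clear] — {P1, P10, P11, P12, P2, P3, P7}
8. P5@(0, 0, -1) [+y clear] — {P1, P10, P11, P12, P2, P3, P5, P7}

P7; P1; P10; P3; P12; P2; P11; P5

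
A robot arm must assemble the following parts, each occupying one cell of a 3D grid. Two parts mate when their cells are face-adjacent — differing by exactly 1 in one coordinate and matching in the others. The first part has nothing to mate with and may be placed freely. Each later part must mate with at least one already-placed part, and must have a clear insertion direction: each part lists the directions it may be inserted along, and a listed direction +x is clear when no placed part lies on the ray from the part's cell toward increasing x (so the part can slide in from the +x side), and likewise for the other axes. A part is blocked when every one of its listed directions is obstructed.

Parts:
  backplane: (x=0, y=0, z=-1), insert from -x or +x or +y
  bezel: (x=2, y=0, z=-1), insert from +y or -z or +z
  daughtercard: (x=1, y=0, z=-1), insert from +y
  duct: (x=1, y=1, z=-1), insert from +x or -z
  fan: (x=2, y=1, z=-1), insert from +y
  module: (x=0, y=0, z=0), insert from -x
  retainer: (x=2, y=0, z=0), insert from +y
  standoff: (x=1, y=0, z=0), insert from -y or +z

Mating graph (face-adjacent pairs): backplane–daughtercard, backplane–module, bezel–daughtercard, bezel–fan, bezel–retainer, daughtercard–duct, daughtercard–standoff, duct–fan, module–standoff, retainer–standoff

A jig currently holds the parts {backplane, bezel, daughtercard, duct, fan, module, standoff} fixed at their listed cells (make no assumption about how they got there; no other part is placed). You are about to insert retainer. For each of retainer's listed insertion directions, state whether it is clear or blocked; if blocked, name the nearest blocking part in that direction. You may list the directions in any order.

+y: ray from retainer(2, 0, 0) has no placed part ⇒ clear

+y: clear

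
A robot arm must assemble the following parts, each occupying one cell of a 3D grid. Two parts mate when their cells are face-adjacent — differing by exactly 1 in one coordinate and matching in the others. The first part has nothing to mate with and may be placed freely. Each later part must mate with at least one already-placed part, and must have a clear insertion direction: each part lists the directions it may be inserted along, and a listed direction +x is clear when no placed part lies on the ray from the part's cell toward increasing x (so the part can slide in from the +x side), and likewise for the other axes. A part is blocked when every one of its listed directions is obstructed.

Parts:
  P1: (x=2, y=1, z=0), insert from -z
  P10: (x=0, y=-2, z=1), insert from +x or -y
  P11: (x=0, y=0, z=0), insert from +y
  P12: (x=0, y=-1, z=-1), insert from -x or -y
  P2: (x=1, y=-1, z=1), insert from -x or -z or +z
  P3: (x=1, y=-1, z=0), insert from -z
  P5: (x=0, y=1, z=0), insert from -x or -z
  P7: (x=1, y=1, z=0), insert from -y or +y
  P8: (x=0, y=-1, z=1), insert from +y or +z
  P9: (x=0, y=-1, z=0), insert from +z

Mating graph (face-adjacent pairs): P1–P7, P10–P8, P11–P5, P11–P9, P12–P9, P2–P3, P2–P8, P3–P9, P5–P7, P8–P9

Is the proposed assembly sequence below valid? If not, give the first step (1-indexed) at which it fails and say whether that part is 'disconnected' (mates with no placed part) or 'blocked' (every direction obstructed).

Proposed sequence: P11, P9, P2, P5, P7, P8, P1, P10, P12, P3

Invalid at step 3 (disconnected)

1. P11@(0, 0, 0) [+y clear] — {P11}
2. P9@(0, -1, 0) [+z clear] — {P11, P9}
3. P2@(1, -1, 1) — no placed neighbour ⇒ disconnected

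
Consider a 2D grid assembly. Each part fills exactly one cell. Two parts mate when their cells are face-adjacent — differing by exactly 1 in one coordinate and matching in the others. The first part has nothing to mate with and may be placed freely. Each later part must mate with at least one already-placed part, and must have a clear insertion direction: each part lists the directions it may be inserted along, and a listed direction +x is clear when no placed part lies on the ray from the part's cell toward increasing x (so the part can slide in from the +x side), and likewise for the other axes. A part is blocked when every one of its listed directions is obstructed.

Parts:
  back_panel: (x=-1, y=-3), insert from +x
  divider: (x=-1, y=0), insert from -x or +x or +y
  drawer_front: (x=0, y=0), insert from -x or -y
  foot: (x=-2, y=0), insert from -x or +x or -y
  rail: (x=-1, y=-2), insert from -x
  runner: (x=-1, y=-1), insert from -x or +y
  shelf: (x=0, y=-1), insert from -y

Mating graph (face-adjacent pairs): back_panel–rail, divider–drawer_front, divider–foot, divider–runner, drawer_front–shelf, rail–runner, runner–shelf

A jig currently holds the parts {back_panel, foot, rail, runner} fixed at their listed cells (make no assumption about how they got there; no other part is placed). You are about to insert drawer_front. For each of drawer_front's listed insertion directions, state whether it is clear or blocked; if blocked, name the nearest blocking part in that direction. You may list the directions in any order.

-x: nearest on ray is foot@(-2, 0) ⇒ blocked
-y: ray from drawer_front(0, 0) has no placed part ⇒ clear

-x: blocked by foot; -y: clear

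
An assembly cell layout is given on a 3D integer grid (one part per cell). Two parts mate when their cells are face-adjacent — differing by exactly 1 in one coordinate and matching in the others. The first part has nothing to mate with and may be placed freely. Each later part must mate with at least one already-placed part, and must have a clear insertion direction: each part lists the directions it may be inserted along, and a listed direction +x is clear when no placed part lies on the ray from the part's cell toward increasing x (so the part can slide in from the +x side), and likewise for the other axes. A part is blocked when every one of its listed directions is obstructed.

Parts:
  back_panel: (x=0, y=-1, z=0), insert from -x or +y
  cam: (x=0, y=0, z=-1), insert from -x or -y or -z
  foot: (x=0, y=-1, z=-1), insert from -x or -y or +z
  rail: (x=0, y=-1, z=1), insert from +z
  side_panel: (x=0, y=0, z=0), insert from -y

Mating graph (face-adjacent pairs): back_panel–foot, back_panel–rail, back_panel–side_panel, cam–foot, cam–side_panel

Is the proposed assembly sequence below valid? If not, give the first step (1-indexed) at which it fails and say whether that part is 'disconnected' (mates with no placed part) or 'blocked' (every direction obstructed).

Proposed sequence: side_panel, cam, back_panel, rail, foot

Valid

1. side_panel@(0, 0, 0) [-y clear] — {side_panel}
2. cam@(0, 0, -1) [-x clear] — {cam, side_panel}
3. back_panel@(0, -1, 0) [-x clear] — {back_panel, cam, side_panel}
4. rail@(0, -1, 1) [+z clear] — {back_panel, cam, rail, side_panel}
5. foot@(0, -1, -1) [-x clear] — {back_panel, cam, foot, rail, side_panel}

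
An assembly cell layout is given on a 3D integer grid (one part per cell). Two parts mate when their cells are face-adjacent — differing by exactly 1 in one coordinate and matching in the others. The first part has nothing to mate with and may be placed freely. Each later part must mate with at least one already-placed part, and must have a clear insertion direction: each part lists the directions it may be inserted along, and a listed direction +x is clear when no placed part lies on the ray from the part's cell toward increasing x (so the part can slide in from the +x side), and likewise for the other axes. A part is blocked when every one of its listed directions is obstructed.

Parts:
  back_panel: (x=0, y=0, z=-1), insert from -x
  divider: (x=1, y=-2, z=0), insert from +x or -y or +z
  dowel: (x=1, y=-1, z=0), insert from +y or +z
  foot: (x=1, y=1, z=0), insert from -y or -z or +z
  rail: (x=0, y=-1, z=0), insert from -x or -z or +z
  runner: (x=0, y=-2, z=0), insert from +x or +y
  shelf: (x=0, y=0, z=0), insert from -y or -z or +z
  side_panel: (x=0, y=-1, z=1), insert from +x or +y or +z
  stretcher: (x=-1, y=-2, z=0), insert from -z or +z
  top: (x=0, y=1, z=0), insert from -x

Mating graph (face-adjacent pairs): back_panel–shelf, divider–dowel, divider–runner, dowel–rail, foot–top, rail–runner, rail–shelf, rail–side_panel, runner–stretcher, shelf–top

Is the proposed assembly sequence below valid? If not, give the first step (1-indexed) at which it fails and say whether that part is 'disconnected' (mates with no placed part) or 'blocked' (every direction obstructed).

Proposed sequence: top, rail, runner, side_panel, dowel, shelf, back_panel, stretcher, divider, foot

1. top@(0, 1, 0) [-x clear] — {top}
2. rail@(0, -1, 0) — no placed neighbour ⇒ disconnected

Invalid at step 2 (disconnected)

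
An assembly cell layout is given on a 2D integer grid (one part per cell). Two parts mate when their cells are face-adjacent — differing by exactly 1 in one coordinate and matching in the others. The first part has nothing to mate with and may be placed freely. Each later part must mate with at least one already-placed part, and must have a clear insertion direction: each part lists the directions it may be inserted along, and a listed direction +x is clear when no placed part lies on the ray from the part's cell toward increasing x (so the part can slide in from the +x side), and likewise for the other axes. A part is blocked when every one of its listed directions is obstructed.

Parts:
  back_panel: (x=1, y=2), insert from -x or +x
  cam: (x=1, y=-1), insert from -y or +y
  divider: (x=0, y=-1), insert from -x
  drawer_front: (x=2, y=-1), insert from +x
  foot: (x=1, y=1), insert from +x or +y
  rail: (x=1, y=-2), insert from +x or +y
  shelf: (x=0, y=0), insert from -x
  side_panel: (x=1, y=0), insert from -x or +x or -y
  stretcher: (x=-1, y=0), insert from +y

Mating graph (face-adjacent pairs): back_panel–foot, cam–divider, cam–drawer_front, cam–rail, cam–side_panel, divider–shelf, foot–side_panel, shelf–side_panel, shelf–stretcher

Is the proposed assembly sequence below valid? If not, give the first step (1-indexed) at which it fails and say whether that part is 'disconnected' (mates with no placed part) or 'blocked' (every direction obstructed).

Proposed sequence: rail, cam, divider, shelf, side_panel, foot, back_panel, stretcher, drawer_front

Valid

1. rail@(1, -2) [+x clear] — {rail}
2. cam@(1, -1) [+y clear] — {cam, rail}
3. divider@(0, -1) [-x clear] — {cam, divider, rail}
4. shelf@(0, 0) [-x clear] — {cam, divider, rail, shelf}
5. side_panel@(1, 0) [+x clear] — {cam, divider, rail, shelf, side_panel}
6. foot@(1, 1) [+x clear] — {cam, divider, foot, rail, shelf, side_panel}
7. back_panel@(1, 2) [-x clear] — {back_panel, cam, divider, foot, rail, shelf, side_panel}
8. stretcher@(-1, 0) [+y clear] — {back_panel, cam, divider, foot, rail, shelf, side_panel, stretcher}
9. drawer_front@(2, -1) [+x clear] — {back_panel, cam, divider, drawer_front, foot, rail, shelf, side_panel, stretcher}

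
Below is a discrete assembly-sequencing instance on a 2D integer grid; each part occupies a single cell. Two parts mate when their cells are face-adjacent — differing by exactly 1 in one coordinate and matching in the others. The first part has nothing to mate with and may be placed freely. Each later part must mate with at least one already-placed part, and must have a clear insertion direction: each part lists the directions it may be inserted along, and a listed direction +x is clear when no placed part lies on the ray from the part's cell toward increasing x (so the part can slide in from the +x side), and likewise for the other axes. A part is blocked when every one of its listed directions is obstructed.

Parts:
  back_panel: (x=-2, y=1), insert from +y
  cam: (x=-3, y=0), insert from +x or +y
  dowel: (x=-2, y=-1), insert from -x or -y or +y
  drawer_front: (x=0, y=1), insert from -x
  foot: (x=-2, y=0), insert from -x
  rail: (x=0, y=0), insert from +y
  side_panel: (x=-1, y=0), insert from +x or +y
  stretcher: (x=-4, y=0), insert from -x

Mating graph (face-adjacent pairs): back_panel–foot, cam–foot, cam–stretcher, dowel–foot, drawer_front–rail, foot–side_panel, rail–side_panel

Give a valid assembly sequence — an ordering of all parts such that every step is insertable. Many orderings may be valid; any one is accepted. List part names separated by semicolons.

1. side_panel@(-1, 0) [+x clear] — {side_panel}
2. foot@(-2, 0) [-x clear] — {foot, side_panel}
3. dowel@(-2, -1) [-x clear] — {dowel, foot, side_panel}
4. rail@(0, 0) [+y clear] — {dowel, foot, rail, side_panel}
5. drawer_front@(0, 1) [-x clear] — {dowel, drawer_front, foot, rail, side_panel}
6. back_panel@(-2, 1) [+y clear] — {back_panel, dowel, drawer_front, foot, rail, side_panel}
7. cam@(-3, 0) [+y clear] — {back_panel, cam, dowel, drawer_front, foot, rail, side_panel}
8. stretcher@(-4, 0) [-x clear] — {back_panel, cam, dowel, drawer_front, foot, rail, side_panel, stretcher}

side_panel; foot; dowel; rail; drawer_front; back_panel; cam; stretcher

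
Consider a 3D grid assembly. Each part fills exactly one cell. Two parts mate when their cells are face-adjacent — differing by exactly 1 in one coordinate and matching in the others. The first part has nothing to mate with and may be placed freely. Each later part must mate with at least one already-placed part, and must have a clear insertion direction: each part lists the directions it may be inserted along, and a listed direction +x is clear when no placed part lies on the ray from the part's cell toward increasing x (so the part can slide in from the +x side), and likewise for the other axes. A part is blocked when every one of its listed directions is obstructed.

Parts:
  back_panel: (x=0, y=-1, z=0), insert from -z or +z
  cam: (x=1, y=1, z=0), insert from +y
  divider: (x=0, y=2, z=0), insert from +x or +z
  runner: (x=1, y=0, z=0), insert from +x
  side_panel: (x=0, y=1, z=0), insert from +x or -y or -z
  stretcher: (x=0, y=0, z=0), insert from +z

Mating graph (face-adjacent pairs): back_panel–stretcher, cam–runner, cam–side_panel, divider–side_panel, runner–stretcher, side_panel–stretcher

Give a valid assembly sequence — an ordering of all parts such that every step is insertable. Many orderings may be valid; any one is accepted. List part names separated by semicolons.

divider; side_panel; stretcher; back_panel; runner; cam

1. divider@(0, 2, 0) [+x clear] — {divider}
2. side_panel@(0, 1, 0) [+x clear] — {divider, side_panel}
3. stretcher@(0, 0, 0) [+z clear] — {divider, side_panel, stretcher}
4. back_panel@(0, -1, 0) [-z clear] — {back_panel, divider, side_panel, stretcher}
5. runner@(1, 0, 0) [+x clear] — {back_panel, divider, runner, side_panel, stretcher}
6. cam@(1, 1, 0) [+y clear] — {back_panel, cam, divider, runner, side_panel, stretcher}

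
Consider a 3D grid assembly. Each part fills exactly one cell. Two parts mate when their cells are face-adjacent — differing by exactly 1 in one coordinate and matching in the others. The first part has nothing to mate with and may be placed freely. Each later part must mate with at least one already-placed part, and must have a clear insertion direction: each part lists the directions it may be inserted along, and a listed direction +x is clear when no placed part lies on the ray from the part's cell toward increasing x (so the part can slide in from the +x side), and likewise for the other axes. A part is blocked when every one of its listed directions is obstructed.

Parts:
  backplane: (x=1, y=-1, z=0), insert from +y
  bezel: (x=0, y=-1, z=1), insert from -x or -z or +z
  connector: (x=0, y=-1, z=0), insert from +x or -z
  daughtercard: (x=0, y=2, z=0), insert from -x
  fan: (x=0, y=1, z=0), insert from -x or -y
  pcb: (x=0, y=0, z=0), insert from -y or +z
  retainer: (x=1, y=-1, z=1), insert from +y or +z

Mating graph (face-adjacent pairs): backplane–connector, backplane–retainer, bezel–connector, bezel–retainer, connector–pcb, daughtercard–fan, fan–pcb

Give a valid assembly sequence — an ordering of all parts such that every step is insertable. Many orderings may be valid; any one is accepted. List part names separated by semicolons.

1. connector@(0, -1, 0) [+x clear] — {connector}
2. bezel@(0, -1, 1) [-x clear] — {bezel, connector}
3. retainer@(1, -1, 1) [+y clear] — {bezel, connector, retainer}
4. pcb@(0, 0, 0) [+z clear] — {bezel, connector, pcb, retainer}
5. backplane@(1, -1, 0) [+y clear] — {backplane, bezel, connector, pcb, retainer}
6. fan@(0, 1, 0) [-x clear] — {backplane, bezel, connector, fan, pcb, retainer}
7. daughtercard@(0, 2, 0) [-x clear] — {backplane, bezel, connector, daughtercard, fan, pcb, retainer}

connector; bezel; retainer; pcb; backplane; fan; daughtercard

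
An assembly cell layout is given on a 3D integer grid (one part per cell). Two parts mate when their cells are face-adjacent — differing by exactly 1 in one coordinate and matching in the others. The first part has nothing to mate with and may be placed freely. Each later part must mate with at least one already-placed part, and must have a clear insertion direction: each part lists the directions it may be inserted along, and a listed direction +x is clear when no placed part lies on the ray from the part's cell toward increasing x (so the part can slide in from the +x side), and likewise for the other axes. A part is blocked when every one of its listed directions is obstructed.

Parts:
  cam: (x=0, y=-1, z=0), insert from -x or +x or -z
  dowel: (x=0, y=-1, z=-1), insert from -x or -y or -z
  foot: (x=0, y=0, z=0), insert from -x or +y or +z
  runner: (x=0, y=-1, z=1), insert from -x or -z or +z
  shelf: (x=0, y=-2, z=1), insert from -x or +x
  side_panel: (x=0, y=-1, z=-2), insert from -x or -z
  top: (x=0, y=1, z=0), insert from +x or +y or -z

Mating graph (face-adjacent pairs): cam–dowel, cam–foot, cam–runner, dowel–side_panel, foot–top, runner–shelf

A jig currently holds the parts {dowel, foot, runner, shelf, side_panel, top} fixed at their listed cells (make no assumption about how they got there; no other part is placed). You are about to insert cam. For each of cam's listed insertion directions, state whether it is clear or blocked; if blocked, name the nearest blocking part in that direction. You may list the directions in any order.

+x: clear; -x: clear; -z: blocked by dowel

-x: ray from cam(0, -1, 0) has no placed part ⇒ clear
+x: ray from cam(0, -1, 0) has no placed part ⇒ clear
-z: nearest on ray is dowel@(0, -1, -1) ⇒ blocked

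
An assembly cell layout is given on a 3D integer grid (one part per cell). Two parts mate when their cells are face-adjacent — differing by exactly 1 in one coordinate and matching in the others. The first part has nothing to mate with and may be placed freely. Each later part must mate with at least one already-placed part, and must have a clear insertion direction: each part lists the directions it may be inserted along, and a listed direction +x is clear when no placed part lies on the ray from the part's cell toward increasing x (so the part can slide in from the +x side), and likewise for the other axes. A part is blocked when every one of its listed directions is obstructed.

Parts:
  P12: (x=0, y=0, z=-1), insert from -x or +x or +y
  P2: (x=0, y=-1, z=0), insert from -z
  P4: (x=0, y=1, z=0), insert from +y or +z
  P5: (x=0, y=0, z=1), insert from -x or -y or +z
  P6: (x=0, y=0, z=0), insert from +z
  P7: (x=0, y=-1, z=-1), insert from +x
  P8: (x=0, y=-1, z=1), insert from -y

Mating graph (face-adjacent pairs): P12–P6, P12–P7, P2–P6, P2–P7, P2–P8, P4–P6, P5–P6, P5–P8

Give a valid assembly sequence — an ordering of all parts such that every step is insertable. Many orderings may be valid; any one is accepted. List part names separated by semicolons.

P6; P4; P2; P7; P8; P5; P12

1. P6@(0, 0, 0) [+z clear] — {P6}
2. P4@(0, 1, 0) [+y clear] — {P4, P6}
3. P2@(0, -1, 0) [-z clear] — {P2, P4, P6}
4. P7@(0, -1, -1) [+x clear] — {P2, P4, P6, P7}
5. P8@(0, -1, 1) [-y clear] — {P2, P4, P6, P7, P8}
6. P5@(0, 0, 1) [-x clear] — {P2, P4, P5, P6, P7, P8}
7. P12@(0, 0, -1) [-x clear] — {P12, P2, P4, P5, P6, P7, P8}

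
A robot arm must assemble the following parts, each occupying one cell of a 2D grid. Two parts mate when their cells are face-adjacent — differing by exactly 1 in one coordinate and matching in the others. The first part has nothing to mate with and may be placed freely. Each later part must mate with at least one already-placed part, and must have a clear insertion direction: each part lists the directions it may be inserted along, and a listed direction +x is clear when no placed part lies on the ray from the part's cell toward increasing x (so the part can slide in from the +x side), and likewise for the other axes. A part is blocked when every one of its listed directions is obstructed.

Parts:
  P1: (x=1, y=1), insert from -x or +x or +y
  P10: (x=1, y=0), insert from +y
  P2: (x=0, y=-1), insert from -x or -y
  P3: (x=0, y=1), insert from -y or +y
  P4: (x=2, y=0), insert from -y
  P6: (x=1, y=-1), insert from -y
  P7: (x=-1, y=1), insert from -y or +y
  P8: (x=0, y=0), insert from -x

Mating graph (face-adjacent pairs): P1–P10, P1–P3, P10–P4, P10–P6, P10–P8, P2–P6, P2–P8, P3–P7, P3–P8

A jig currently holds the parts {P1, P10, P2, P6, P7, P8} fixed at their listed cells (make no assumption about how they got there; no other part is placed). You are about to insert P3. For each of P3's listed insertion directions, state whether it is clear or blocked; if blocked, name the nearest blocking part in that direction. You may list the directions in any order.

-y: nearest on ray is P8@(0, 0) ⇒ blocked
+y: ray from P3(0, 1) has no placed part ⇒ clear

+y: clear; -y: blocked by P8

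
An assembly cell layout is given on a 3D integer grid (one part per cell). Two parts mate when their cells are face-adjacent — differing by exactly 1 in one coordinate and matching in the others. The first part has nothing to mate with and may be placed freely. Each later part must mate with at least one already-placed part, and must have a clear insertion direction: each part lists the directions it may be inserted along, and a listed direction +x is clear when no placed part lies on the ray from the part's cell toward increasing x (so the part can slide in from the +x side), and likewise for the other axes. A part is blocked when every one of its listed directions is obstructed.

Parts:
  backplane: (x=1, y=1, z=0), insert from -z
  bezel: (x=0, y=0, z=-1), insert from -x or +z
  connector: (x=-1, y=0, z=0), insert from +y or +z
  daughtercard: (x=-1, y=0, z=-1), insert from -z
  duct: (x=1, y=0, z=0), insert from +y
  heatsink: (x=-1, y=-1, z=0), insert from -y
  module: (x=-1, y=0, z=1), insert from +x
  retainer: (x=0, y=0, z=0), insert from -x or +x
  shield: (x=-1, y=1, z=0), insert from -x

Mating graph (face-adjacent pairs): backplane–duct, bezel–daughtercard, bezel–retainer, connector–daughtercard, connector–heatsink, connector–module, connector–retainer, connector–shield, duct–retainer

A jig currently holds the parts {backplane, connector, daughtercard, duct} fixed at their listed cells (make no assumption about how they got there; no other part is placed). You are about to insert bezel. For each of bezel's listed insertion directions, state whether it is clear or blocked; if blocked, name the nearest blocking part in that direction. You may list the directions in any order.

-x: nearest on ray is daughtercard@(-1, 0, -1) ⇒ blocked
+z: ray from bezel(0, 0, -1) has no placed part ⇒ clear

+z: clear; -x: blocked by daughtercard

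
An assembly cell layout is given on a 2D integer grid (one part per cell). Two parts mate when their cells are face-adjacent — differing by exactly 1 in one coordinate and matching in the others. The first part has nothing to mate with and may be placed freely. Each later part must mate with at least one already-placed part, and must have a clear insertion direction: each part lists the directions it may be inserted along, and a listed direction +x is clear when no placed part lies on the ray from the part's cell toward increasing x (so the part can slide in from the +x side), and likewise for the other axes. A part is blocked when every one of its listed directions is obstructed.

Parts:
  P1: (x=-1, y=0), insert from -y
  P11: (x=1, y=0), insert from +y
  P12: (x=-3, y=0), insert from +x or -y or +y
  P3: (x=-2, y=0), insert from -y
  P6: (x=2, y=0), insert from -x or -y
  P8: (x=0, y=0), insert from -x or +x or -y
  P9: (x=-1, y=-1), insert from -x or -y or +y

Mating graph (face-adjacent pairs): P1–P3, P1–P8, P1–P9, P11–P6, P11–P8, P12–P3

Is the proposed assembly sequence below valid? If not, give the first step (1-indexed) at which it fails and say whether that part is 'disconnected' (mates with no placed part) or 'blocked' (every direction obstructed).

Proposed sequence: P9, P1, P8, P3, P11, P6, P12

1. P9@(-1, -1) [-x clear] — {P9}
2. P1@(-1, 0) — -y all obstructed ⇒ blocked

Invalid at step 2 (blocked)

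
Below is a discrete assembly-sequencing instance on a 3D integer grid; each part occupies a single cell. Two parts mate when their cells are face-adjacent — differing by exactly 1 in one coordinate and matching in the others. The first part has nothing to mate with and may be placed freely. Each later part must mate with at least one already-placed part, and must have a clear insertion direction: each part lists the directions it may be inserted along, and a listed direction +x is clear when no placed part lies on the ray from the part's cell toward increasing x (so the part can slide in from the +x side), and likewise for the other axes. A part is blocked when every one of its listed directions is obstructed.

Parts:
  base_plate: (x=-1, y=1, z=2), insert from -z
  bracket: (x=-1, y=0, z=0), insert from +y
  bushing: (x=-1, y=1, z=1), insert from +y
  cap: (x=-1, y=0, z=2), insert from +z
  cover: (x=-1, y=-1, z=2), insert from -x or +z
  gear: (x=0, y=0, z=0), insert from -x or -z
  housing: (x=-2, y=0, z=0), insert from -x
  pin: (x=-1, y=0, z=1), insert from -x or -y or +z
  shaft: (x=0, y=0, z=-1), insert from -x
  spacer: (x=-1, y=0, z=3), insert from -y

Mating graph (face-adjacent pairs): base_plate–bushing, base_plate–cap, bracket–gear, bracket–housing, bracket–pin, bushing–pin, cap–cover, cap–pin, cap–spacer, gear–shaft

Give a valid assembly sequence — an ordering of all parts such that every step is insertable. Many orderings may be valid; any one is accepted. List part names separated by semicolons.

1. gear@(0, 0, 0) [-x clear] — {gear}
2. shaft@(0, 0, -1) [-x clear] — {gear, shaft}
3. bracket@(-1, 0, 0) [+y clear] — {bracket, gear, shaft}
4. pin@(-1, 0, 1) [-x clear] — {bracket, gear, pin, shaft}
5. housing@(-2, 0, 0) [-x clear] — {bracket, gear, housing, pin, shaft}
6. cap@(-1, 0, 2) [+z clear] — {bracket, cap, gear, housing, pin, shaft}
7. base_plate@(-1, 1, 2) [-z clear] — {base_plate, bracket, cap, gear, housing, pin, shaft}
8. bushing@(-1, 1, 1) [+y clear] — {base_plate, bracket, bushing, cap, gear, housing, pin, shaft}
9. cover@(-1, -1, 2) [-x clear] — {base_plate, bracket, bushing, cap, cover, gear, housing, pin, shaft}
10. spacer@(-1, 0, 3) [-y clear] — {base_plate, bracket, bushing, cap, cover, gear, housing, pin, shaft, spacer}

gear; shaft; bracket; pin; housing; cap; base_plate; bushing; cover; spacer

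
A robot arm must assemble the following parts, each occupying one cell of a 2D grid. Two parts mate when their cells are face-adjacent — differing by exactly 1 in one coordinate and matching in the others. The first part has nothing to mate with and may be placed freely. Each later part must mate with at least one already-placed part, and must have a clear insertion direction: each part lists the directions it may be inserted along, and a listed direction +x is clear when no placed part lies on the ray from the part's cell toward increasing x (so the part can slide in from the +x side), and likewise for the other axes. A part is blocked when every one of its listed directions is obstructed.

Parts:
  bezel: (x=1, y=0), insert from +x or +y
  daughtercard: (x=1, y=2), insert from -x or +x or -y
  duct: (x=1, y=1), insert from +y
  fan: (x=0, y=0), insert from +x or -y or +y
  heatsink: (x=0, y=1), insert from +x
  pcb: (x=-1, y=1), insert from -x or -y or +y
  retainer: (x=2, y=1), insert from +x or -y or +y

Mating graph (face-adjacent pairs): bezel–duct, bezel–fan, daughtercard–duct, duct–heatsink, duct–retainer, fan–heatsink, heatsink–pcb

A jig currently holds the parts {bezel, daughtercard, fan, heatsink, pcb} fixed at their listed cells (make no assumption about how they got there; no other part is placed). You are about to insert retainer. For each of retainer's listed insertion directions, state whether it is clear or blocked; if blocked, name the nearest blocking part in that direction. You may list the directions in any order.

+x: ray from retainer(2, 1) has no placed part ⇒ clear
-y: ray from retainer(2, 1) has no placed part ⇒ clear
+y: ray from retainer(2, 1) has no placed part ⇒ clear

+x: clear; +y: clear; -y: clear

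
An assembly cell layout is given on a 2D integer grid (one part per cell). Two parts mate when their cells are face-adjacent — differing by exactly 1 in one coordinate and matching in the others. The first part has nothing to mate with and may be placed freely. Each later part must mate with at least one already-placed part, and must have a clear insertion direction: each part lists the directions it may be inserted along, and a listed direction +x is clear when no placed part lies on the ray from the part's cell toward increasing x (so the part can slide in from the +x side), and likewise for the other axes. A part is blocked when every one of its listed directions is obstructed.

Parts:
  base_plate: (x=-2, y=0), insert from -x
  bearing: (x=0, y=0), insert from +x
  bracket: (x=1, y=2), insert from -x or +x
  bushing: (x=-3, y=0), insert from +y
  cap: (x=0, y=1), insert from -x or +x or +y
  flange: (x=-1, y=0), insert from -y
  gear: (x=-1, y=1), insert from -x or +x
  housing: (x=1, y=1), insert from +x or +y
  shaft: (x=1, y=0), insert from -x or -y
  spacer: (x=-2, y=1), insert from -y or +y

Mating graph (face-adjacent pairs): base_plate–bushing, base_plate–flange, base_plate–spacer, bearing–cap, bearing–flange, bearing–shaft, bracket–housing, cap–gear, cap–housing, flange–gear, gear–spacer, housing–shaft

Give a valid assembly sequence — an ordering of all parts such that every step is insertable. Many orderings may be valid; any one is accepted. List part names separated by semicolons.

1. base_plate@(-2, 0) [-x clear] — {base_plate}
2. flange@(-1, 0) [-y clear] — {base_plate, flange}
3. spacer@(-2, 1) [+y clear] — {base_plate, flange, spacer}
4. bearing@(0, 0) [+x clear] — {base_plate, bearing, flange, spacer}
5. shaft@(1, 0) [-y clear] — {base_plate, bearing, flange, shaft, spacer}
6. gear@(-1, 1) [+x clear] — {base_plate, bearing, flange, gear, shaft, spacer}
7. cap@(0, 1) [+x clear] — {base_plate, bearing, cap, flange, gear, shaft, spacer}
8. bushing@(-3, 0) [+y clear] — {base_plate, bearing, bushing, cap, flange, gear, shaft, spacer}
9. housing@(1, 1) [+x clear] — {base_plate, bearing, bushing, cap, flange, gear, housing, shaft, spacer}
10. bracket@(1, 2) [-x clear] — {base_plate, bearing, bracket, bushing, cap, flange, gear, housing, shaft, spacer}

base_plate; flange; spacer; bearing; shaft; gear; cap; bushing; housing; bracket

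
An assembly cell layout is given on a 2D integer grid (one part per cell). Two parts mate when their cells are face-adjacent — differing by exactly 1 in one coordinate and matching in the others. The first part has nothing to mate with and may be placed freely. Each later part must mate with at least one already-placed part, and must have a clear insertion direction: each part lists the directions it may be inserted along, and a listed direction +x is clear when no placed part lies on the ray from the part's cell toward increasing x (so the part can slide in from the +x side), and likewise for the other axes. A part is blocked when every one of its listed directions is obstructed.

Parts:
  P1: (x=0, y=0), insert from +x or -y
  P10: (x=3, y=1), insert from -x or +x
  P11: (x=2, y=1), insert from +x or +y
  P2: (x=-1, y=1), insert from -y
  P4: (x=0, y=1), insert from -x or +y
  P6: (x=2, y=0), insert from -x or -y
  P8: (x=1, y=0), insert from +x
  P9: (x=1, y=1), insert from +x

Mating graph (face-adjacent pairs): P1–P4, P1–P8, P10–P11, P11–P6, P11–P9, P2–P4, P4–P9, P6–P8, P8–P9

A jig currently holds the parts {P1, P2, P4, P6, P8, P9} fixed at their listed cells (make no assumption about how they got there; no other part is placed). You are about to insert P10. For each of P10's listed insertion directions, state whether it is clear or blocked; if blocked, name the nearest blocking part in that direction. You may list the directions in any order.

+x: clear; -x: blocked by P9

-x: nearest on ray is P9@(1, 1) ⇒ blocked
+x: ray from P10(3, 1) has no placed part ⇒ clear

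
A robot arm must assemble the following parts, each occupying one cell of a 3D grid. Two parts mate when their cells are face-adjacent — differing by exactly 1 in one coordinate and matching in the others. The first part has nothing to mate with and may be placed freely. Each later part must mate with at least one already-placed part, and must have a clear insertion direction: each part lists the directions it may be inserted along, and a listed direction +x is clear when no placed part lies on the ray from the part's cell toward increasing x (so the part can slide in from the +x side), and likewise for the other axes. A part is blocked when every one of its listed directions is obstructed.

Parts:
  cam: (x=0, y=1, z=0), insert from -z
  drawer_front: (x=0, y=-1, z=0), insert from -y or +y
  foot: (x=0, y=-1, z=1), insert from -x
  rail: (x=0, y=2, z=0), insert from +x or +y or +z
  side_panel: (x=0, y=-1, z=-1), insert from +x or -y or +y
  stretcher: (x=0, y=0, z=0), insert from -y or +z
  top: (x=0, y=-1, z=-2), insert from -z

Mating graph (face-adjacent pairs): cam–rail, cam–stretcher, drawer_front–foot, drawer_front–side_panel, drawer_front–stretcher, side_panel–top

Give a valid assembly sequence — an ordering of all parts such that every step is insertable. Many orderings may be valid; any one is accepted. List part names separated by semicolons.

1. cam@(0, 1, 0) [-z clear] — {cam}
2. rail@(0, 2, 0) [+x clear] — {cam, rail}
3. stretcher@(0, 0, 0) [-y clear] — {cam, rail, stretcher}
4. drawer_front@(0, -1, 0) [-y clear] — {cam, drawer_front, rail, stretcher}
5. side_panel@(0, -1, -1) [+x clear] — {cam, drawer_front, rail, side_panel, stretcher}
6. top@(0, -1, -2) [-z clear] — {cam, drawer_front, rail, side_panel, stretcher, top}
7. foot@(0, -1, 1) [-x clear] — {cam, drawer_front, foot, rail, side_panel, stretcher, top}

cam; rail; stretcher; drawer_front; side_panel; top; foot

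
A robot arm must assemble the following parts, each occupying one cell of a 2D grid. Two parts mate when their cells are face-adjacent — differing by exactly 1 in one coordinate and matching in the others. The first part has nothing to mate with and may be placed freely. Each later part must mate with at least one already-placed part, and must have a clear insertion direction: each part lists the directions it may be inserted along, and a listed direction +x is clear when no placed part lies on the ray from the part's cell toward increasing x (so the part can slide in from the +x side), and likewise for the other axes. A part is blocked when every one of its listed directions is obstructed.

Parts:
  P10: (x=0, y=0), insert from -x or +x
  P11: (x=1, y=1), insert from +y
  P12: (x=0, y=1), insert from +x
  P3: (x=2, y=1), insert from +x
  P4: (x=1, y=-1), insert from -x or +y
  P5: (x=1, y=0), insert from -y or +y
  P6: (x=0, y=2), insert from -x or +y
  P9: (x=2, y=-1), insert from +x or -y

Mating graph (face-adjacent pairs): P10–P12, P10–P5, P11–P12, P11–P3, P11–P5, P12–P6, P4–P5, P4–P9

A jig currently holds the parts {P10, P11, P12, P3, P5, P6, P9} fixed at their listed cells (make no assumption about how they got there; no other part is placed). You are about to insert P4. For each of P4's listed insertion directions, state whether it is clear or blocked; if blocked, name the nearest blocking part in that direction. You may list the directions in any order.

+y: blocked by P5; -x: clear

-x: ray from P4(1, -1) has no placed part ⇒ clear
+y: nearest on ray is P5@(1, 0) ⇒ blocked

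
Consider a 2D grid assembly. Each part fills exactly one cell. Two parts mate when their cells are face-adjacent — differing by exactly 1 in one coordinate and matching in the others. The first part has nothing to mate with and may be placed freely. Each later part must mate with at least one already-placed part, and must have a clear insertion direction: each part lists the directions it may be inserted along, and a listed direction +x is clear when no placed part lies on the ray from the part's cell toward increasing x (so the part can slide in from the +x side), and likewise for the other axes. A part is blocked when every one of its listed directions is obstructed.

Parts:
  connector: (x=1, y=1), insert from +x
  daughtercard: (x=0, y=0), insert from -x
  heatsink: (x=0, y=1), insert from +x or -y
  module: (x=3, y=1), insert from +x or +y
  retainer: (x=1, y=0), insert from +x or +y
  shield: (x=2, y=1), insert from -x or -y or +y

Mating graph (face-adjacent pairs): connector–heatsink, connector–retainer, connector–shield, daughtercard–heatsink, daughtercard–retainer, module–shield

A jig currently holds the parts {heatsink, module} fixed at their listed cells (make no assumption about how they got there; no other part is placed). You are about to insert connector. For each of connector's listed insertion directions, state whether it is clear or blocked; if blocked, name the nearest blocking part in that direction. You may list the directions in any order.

+x: nearest on ray is module@(3, 1) ⇒ blocked

+x: blocked by module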